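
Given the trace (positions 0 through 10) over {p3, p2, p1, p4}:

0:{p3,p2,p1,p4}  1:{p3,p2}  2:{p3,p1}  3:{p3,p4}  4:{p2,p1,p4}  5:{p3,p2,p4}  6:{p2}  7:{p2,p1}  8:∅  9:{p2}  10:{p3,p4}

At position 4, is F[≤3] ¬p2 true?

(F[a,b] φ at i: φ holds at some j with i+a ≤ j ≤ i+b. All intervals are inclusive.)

Check ¬p2 at each j in [4,7]:
  j=4: false
  j=5: false
  j=6: false
  j=7: false
No position in the window satisfies it → formula fails.

No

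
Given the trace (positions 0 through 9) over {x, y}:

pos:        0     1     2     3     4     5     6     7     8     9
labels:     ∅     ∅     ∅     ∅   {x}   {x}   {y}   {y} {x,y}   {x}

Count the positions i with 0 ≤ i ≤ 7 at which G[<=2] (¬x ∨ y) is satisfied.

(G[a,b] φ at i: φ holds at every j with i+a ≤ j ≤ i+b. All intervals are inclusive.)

3

Evaluate at each i in [0,7]:
  i=0: ✓ (all of [0,2])
  i=1: ✓ (all of [1,3])
  i=2: ✗ (fails at j=4)
  i=3: ✗ (fails at j=4)
  i=4: ✗ (fails at j=4)
  i=5: ✗ (fails at j=5)
  i=6: ✓ (all of [6,8])
  i=7: ✗ (fails at j=9)
Positions where it holds: {0, 1, 6} → 3.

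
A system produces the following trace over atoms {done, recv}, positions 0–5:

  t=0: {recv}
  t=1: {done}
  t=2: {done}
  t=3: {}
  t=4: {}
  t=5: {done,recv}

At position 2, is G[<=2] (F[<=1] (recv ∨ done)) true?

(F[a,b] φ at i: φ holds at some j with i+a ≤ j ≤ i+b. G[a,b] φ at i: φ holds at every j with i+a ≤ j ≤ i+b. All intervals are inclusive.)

Check F[<=1] (recv ∨ done) at every j in [2,4]:
  j=2: holds (witness at 2)
  j=3: fails (none in [3,4])
  j=4: holds (witness at 5)
Fails at j=3 → formula fails.

Does not hold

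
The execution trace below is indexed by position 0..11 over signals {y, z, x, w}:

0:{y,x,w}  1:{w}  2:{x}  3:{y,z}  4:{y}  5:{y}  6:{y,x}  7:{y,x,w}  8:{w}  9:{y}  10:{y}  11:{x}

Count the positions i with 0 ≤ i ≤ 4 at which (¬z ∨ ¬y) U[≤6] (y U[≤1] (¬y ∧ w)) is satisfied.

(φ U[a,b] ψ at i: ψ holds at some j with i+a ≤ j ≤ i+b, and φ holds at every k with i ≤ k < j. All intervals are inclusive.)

Evaluate at each i in [0,4]:
  i=0: ✓ (rhs at j=0)
  i=1: ✓ (rhs at j=1)
  i=2: ✗ (lhs fails at k=3 before rhs at j=7)
  i=3: ✗ (lhs fails at k=3 before rhs at j=7)
  i=4: ✓ (rhs at j=7; lhs holds on [4,6])
Positions where it holds: {0, 1, 4} → 3.

3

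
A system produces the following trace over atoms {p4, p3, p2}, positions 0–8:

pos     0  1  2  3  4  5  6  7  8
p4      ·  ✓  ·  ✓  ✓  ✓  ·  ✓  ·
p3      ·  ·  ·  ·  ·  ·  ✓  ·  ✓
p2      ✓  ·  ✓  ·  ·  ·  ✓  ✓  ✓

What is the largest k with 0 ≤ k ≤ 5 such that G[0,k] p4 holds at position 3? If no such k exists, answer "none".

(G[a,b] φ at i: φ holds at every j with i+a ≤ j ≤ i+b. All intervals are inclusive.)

p4 must hold from j=3 onward; find where it first fails.
  j=3: holds
  j=4: holds
  j=5: holds
  j=6: fails
Holds on [3,5], so largest k = 2.

2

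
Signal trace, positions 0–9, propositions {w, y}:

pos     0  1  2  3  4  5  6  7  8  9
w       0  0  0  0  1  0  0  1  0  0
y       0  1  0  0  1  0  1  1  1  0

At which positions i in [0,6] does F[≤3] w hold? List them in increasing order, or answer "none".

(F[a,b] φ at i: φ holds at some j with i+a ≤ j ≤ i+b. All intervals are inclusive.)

Evaluate at each i in [0,6]:
  i=0: ✗ (none in [0,3])
  i=1: ✓ (witness j=4)
  i=2: ✓ (witness j=4)
  i=3: ✓ (witness j=4)
  i=4: ✓ (witness j=4)
  i=5: ✓ (witness j=7)
  i=6: ✓ (witness j=7)

1, 2, 3, 4, 5, 6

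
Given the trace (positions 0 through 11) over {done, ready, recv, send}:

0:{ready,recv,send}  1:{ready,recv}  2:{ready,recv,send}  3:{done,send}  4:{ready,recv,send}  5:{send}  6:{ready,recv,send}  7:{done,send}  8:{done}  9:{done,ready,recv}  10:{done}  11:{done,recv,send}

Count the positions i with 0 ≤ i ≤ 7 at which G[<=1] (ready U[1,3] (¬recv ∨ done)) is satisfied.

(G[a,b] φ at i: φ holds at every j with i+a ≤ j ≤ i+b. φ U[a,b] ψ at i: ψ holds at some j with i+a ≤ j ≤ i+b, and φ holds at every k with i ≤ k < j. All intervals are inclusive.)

2

Evaluate at each i in [0,7]:
  i=0: ✓ (all of [0,1])
  i=1: ✓ (all of [1,2])
  i=2: ✗ (fails at j=3)
  i=3: ✗ (fails at j=3)
  i=4: ✗ (fails at j=5)
  i=5: ✗ (fails at j=5)
  i=6: ✗ (fails at j=7)
  i=7: ✗ (fails at j=7)
Positions where it holds: {0, 1} → 2.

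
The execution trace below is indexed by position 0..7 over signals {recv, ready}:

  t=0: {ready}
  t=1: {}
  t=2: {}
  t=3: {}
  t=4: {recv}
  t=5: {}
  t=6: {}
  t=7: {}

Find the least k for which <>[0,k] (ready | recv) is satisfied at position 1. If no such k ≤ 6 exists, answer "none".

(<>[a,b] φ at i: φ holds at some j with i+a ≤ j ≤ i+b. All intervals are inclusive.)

3

Scan j = 1,2,… for (ready | recv):
  j=1: fails
  j=2: fails
  j=3: fails
  j=4: holds
First hit at j=4, so smallest k = 4-1 = 3.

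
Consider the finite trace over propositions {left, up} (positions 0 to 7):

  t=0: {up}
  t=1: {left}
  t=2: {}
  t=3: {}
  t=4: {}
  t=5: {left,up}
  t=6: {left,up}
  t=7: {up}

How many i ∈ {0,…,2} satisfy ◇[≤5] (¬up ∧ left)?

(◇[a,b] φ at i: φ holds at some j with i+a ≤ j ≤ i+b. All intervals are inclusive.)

2

Evaluate at each i in [0,2]:
  i=0: ✓ (witness j=1)
  i=1: ✓ (witness j=1)
  i=2: ✗ (none in [2,7])
Positions where it holds: {0, 1} → 2.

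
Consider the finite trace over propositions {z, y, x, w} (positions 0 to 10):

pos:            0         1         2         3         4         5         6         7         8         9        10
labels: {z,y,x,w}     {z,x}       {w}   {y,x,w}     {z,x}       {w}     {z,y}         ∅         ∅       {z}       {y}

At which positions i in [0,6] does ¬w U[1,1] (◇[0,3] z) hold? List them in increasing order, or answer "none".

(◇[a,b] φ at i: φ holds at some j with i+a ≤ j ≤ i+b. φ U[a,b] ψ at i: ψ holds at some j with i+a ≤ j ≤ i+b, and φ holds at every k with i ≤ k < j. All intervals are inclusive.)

Evaluate at each i in [0,6]:
  i=0: ✗ (lhs fails at k=0 before rhs at j=1)
  i=1: ✓ (rhs at j=2; lhs holds on [1,1])
  i=2: ✗ (lhs fails at k=2 before rhs at j=3)
  i=3: ✗ (lhs fails at k=3 before rhs at j=4)
  i=4: ✓ (rhs at j=5; lhs holds on [4,4])
  i=5: ✗ (lhs fails at k=5 before rhs at j=6)
  i=6: ✓ (rhs at j=7; lhs holds on [6,6])

1, 4, 6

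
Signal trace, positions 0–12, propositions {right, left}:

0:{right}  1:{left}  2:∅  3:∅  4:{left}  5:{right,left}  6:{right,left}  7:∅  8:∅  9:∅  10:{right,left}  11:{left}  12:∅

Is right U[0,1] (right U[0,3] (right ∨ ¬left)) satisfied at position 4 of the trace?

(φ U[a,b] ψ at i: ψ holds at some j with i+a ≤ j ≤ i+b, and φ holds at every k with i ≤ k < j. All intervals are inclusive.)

Need some j in [4,5] with (right U[0,3] (right ∨ ¬left)), and right at every k in [4,j-1].
  j=4: (right U[0,3] (right ∨ ¬left)) — fails.
  j=5: (right U[0,3] (right ∨ ¬left)) holds, but right fails at k=4 → not this j.
No j in the window works → until fails.

False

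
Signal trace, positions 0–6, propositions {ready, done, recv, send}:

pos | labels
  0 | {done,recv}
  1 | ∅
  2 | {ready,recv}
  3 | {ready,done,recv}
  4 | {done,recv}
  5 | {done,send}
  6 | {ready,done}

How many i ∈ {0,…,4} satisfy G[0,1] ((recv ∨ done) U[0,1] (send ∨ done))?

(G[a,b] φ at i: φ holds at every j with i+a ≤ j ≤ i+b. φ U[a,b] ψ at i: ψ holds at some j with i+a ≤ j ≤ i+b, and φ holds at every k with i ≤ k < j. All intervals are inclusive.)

3

Evaluate at each i in [0,4]:
  i=0: ✗ (fails at j=1)
  i=1: ✗ (fails at j=1)
  i=2: ✓ (all of [2,3])
  i=3: ✓ (all of [3,4])
  i=4: ✓ (all of [4,5])
Positions where it holds: {2, 3, 4} → 3.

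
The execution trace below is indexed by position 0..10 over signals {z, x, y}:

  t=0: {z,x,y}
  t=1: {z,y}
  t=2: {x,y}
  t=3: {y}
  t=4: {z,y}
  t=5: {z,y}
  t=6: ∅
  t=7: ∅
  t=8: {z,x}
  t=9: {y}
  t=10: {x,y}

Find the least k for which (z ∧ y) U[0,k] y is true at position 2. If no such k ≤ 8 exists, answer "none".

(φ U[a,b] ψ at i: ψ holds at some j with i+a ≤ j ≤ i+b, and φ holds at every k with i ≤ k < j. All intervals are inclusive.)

0

Need earliest j ≥ 2 with y, and (z ∧ y) at every k in [2,j-1].
  j=2: rhs holds (empty prefix). k = 0.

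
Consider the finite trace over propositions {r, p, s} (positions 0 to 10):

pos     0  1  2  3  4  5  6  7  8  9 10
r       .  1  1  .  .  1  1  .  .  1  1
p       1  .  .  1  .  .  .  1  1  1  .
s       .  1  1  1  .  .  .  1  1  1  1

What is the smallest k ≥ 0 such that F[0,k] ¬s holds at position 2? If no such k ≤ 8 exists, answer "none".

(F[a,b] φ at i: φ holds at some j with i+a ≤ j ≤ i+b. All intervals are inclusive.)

Scan j = 2,3,… for ¬s:
  j=2: fails
  j=3: fails
  j=4: holds
First hit at j=4, so smallest k = 4-2 = 2.

2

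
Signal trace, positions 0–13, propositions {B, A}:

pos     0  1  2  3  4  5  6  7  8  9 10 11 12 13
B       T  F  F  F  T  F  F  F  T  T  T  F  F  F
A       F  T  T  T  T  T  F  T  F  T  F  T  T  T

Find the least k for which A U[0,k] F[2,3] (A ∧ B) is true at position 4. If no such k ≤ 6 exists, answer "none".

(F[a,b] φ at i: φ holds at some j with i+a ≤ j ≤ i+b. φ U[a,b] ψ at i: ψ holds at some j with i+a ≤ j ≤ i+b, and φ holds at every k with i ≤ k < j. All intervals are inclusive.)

2

Need earliest j ≥ 4 with F[2,3] (A ∧ B), and A at every k in [4,j-1].
  j=4: rhs fails.
  j=5: rhs fails.
  j=6: rhs holds; lhs holds on [4,5]. k = 2.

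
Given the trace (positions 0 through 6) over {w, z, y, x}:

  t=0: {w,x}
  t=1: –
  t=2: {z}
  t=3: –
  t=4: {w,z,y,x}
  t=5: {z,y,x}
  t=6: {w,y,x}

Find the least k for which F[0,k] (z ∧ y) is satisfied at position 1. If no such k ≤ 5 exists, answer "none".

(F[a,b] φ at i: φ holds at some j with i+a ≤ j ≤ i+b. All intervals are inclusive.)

Scan j = 1,2,… for (z ∧ y):
  j=1: fails
  j=2: fails
  j=3: fails
  j=4: holds
First hit at j=4, so smallest k = 4-1 = 3.

3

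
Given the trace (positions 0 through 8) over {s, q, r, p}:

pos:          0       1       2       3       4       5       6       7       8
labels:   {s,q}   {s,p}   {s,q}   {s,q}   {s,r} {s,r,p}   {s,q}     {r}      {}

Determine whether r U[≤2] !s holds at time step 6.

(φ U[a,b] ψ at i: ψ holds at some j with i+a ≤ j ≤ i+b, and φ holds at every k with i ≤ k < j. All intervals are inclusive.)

Does not hold

Need some j in [6,8] with !s, and r at every k in [6,j-1].
  j=6: !s false.
  j=7: !s holds, but r fails at k=6 → not this j.
  j=8: !s holds, but r fails at k=6 → not this j.
No j in the window works → until fails.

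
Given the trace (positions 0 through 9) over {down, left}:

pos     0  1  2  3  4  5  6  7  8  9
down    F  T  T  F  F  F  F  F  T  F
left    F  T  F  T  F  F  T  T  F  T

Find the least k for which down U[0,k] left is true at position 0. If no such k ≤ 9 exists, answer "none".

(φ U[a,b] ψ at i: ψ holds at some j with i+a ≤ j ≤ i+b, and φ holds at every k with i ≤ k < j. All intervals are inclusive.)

none

Need earliest j ≥ 0 with left, and down at every k in [0,j-1].
  j=0: rhs fails.
  j=1: rhs holds but lhs fails at k=0.
  j=2: rhs fails.
  j=3: rhs holds but lhs fails at k=0.
  j=4: rhs fails.
  j=5: rhs fails.
  j=6: rhs holds but lhs fails at k=0.
  j=7: rhs holds but lhs fails at k=0.
  j=8: rhs fails.
  j=9: rhs holds but lhs fails at k=0.
No witness within the range → none.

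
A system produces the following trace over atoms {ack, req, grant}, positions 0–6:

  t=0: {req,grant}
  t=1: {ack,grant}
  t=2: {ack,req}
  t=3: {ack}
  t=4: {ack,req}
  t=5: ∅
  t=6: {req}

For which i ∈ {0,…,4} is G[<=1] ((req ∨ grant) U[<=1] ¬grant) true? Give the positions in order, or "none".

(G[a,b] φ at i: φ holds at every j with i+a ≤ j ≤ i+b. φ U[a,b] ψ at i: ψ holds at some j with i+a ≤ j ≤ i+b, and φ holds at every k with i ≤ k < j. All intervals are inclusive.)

1, 2, 3, 4

Evaluate at each i in [0,4]:
  i=0: ✗ (fails at j=0)
  i=1: ✓ (all of [1,2])
  i=2: ✓ (all of [2,3])
  i=3: ✓ (all of [3,4])
  i=4: ✓ (all of [4,5])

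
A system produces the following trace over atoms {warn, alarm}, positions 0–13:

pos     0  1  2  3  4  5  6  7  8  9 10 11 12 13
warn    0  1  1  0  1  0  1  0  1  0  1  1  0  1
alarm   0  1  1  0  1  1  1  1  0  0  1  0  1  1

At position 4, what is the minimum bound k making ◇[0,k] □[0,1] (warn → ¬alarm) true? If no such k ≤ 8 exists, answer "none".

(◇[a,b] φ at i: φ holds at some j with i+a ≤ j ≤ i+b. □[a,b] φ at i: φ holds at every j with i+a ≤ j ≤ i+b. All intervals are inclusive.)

Scan j = 4,5,… for □[0,1] (warn → ¬alarm):
  j=4: fails
  j=5: fails
  j=6: fails
  j=7: holds
First hit at j=7, so smallest k = 7-4 = 3.

3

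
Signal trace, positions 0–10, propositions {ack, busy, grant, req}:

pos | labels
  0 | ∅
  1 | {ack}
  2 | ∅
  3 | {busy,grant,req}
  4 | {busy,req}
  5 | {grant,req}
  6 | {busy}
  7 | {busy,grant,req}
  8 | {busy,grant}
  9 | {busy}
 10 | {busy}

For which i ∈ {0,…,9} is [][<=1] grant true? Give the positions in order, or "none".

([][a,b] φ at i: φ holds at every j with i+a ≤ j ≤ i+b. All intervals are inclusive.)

7

Evaluate at each i in [0,9]:
  i=0: ✗ (fails at j=0)
  i=1: ✗ (fails at j=1)
  i=2: ✗ (fails at j=2)
  i=3: ✗ (fails at j=4)
  i=4: ✗ (fails at j=4)
  i=5: ✗ (fails at j=6)
  i=6: ✗ (fails at j=6)
  i=7: ✓ (all of [7,8])
  i=8: ✗ (fails at j=9)
  i=9: ✗ (fails at j=9)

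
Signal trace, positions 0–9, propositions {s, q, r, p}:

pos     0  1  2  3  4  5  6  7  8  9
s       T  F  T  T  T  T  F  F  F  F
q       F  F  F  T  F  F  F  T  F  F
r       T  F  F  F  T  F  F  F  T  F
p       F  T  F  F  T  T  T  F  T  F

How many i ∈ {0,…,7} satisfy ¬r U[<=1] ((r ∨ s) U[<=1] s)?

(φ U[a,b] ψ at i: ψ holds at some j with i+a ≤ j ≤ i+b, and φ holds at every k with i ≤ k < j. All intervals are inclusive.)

Evaluate at each i in [0,7]:
  i=0: ✓ (rhs at j=0)
  i=1: ✓ (rhs at j=2; lhs holds on [1,1])
  i=2: ✓ (rhs at j=2)
  i=3: ✓ (rhs at j=3)
  i=4: ✓ (rhs at j=4)
  i=5: ✓ (rhs at j=5)
  i=6: ✗ (no rhs in [6,7])
  i=7: ✗ (no rhs in [7,8])
Positions where it holds: {0, 1, 2, 3, 4, 5} → 6.

6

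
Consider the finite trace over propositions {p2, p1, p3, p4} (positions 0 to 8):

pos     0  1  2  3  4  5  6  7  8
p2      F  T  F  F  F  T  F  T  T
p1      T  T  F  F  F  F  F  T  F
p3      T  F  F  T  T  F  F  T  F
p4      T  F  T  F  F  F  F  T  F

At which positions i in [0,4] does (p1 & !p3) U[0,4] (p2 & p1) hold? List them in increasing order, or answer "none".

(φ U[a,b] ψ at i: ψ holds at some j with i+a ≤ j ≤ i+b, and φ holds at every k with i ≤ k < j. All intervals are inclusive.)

1

Evaluate at each i in [0,4]:
  i=0: ✗ (lhs fails at k=0 before rhs at j=1)
  i=1: ✓ (rhs at j=1)
  i=2: ✗ (no rhs in [2,6])
  i=3: ✗ (lhs fails at k=3 before rhs at j=7)
  i=4: ✗ (lhs fails at k=4 before rhs at j=7)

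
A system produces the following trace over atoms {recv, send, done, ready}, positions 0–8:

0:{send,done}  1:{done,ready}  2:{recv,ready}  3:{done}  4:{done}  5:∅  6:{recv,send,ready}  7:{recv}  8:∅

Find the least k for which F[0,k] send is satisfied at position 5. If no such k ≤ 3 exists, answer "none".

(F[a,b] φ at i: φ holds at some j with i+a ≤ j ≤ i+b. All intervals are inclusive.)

Scan j = 5,6,… for send:
  j=5: fails
  j=6: holds
First hit at j=6, so smallest k = 6-5 = 1.

1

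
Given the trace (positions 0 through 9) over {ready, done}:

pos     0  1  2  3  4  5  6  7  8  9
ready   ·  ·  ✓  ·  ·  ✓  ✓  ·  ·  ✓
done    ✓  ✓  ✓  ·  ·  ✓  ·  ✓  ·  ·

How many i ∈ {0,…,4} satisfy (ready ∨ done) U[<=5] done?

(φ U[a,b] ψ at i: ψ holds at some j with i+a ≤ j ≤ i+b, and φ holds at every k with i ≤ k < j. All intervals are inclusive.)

3

Evaluate at each i in [0,4]:
  i=0: ✓ (rhs at j=0)
  i=1: ✓ (rhs at j=1)
  i=2: ✓ (rhs at j=2)
  i=3: ✗ (lhs fails at k=3 before rhs at j=5)
  i=4: ✗ (lhs fails at k=4 before rhs at j=5)
Positions where it holds: {0, 1, 2} → 3.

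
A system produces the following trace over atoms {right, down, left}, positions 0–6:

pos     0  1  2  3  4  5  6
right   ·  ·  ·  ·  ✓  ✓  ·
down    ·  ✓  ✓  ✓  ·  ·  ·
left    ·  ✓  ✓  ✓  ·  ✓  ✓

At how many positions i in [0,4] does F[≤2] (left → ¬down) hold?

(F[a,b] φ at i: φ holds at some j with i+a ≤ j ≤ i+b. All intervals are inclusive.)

Evaluate at each i in [0,4]:
  i=0: ✓ (witness j=0)
  i=1: ✗ (none in [1,3])
  i=2: ✓ (witness j=4)
  i=3: ✓ (witness j=4)
  i=4: ✓ (witness j=4)
Positions where it holds: {0, 2, 3, 4} → 4.

4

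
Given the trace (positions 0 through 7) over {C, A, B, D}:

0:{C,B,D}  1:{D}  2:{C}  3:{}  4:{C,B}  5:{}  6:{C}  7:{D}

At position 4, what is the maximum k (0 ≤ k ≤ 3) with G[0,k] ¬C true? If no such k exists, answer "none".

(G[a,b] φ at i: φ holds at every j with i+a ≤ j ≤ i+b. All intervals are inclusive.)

¬C must hold from j=4 onward; find where it first fails.
  j=4: fails → no k works.

none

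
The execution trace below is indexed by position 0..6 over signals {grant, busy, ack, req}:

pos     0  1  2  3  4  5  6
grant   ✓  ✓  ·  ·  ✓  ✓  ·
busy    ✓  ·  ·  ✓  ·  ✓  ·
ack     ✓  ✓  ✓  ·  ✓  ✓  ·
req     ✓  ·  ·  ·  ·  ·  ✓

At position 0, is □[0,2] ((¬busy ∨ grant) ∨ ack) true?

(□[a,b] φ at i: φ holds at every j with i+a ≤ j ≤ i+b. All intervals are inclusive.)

Check ((¬busy ∨ grant) ∨ ack) at every j in [0,2]:
  j=0: true
  j=1: true
  j=2: true
All positions satisfy it → formula holds.

Holds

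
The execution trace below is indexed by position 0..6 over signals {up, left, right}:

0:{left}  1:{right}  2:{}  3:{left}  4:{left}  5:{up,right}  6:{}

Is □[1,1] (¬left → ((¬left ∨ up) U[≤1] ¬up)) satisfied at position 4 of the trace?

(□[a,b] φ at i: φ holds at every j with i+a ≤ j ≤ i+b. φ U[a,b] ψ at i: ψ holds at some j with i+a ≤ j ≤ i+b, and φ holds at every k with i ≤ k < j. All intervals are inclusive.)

Check (¬left → ((¬left ∨ up) U[≤1] ¬up)) at every j in [5,5]:
  j=5: antecedent true; consequent holds → ✓
All positions satisfy it → formula holds.

Yes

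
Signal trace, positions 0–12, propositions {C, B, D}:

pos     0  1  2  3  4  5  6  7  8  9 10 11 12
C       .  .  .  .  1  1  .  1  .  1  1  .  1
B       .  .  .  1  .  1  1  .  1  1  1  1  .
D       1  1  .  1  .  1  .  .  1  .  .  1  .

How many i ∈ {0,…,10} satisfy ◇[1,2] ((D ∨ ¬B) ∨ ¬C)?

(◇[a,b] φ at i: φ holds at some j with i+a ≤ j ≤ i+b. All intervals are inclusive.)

Evaluate at each i in [0,10]:
  i=0: ✓ (witness j=1)
  i=1: ✓ (witness j=2)
  i=2: ✓ (witness j=3)
  i=3: ✓ (witness j=4)
  i=4: ✓ (witness j=5)
  i=5: ✓ (witness j=6)
  i=6: ✓ (witness j=7)
  i=7: ✓ (witness j=8)
  i=8: ✗ (none in [9,10])
  i=9: ✓ (witness j=11)
  i=10: ✓ (witness j=11)
Positions where it holds: {0, 1, 2, 3, 4, 5, 6, 7, 9, 10} → 10.

10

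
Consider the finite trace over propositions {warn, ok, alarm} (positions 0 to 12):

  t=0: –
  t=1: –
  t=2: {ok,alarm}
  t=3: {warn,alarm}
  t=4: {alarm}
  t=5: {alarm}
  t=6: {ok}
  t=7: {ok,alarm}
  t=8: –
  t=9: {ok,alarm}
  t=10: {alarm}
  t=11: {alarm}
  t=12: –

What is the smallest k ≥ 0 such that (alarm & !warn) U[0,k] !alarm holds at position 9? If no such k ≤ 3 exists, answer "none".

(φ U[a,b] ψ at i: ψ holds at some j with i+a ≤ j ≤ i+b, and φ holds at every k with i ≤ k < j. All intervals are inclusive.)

Need earliest j ≥ 9 with !alarm, and (alarm & !warn) at every k in [9,j-1].
  j=9: rhs fails.
  j=10: rhs fails.
  j=11: rhs fails.
  j=12: rhs holds; lhs holds on [9,11]. k = 3.

3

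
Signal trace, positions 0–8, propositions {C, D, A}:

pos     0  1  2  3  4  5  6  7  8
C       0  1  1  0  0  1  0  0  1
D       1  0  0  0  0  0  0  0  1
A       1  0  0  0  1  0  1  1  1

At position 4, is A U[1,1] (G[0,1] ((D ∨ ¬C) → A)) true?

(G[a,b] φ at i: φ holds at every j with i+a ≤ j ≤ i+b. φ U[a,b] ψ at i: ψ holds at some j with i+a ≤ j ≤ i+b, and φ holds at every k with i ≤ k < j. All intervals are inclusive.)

Need some j in [5,5] with G[0,1] ((D ∨ ¬C) → A), and A at every k in [4,j-1].
  j=5: G[0,1] ((D ∨ ¬C) → A) holds; A holds at every k in [4,4] → satisfied.

Yes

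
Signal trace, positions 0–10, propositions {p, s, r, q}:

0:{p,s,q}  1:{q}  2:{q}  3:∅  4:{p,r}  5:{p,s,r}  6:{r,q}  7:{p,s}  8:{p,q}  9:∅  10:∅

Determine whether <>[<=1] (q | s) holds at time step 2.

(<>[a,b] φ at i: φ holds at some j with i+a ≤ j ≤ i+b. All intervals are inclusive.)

Yes

Check (q | s) at each j in [2,3]:
  j=2: true
  j=3: false
Found at j=2 → formula holds.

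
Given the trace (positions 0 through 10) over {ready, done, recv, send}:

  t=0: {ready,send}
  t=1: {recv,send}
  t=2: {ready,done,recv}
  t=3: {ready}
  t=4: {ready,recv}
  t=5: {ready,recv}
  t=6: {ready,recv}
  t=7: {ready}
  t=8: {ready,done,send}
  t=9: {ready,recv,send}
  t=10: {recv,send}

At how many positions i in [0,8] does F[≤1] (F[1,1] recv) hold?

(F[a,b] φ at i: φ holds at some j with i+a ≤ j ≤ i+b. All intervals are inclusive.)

8

Evaluate at each i in [0,8]:
  i=0: ✓ (witness j=0)
  i=1: ✓ (witness j=1)
  i=2: ✓ (witness j=3)
  i=3: ✓ (witness j=3)
  i=4: ✓ (witness j=4)
  i=5: ✓ (witness j=5)
  i=6: ✗ (none in [6,7])
  i=7: ✓ (witness j=8)
  i=8: ✓ (witness j=8)
Positions where it holds: {0, 1, 2, 3, 4, 5, 7, 8} → 8.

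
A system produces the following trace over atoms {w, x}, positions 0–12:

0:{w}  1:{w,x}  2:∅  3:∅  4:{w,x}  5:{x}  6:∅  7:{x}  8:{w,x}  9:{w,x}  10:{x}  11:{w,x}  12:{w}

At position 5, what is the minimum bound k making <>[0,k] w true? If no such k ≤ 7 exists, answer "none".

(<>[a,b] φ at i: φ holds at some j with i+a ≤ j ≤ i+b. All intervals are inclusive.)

Scan j = 5,6,… for w:
  j=5: fails
  j=6: fails
  j=7: fails
  j=8: holds
First hit at j=8, so smallest k = 8-5 = 3.

3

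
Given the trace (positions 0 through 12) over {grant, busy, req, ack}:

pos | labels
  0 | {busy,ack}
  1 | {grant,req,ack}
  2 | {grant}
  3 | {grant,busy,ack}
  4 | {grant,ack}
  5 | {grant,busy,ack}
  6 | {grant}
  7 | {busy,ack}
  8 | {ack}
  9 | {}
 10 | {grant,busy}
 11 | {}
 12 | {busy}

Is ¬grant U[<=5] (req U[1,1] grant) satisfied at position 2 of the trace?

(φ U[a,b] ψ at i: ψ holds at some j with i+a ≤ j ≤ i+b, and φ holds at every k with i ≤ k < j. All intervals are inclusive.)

Need some j in [2,7] with (req U[1,1] grant), and ¬grant at every k in [2,j-1].
  j=2: (req U[1,1] grant) — fails.
  j=3: (req U[1,1] grant) — fails.
  j=4: (req U[1,1] grant) — fails.
  j=5: (req U[1,1] grant) — fails.
  j=6: (req U[1,1] grant) — fails.
  j=7: (req U[1,1] grant) — fails.
No j in the window works → until fails.

Does not hold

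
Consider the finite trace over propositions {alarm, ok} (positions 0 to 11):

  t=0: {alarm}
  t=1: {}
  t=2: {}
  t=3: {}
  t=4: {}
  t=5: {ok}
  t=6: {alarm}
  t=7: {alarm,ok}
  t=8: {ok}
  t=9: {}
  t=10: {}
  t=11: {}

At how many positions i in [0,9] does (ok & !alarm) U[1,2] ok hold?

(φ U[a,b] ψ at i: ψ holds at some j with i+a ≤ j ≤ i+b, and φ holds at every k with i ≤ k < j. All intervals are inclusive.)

Evaluate at each i in [0,9]:
  i=0: ✗ (no rhs in [1,2])
  i=1: ✗ (no rhs in [2,3])
  i=2: ✗ (no rhs in [3,4])
  i=3: ✗ (lhs fails at k=3 before rhs at j=5)
  i=4: ✗ (lhs fails at k=4 before rhs at j=5)
  i=5: ✗ (lhs fails at k=6 before rhs at j=7)
  i=6: ✗ (lhs fails at k=6 before rhs at j=7)
  i=7: ✗ (lhs fails at k=7 before rhs at j=8)
  i=8: ✗ (no rhs in [9,10])
  i=9: ✗ (no rhs in [10,11])
Positions where it holds: {} → 0.

0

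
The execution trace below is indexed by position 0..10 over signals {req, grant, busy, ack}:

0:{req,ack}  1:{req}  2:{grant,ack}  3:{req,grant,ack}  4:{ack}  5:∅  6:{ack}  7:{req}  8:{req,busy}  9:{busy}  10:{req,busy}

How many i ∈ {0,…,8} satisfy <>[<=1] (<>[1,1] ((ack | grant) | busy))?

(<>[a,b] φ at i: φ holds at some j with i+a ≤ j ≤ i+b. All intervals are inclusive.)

Evaluate at each i in [0,8]:
  i=0: ✓ (witness j=1)
  i=1: ✓ (witness j=1)
  i=2: ✓ (witness j=2)
  i=3: ✓ (witness j=3)
  i=4: ✓ (witness j=5)
  i=5: ✓ (witness j=5)
  i=6: ✓ (witness j=7)
  i=7: ✓ (witness j=7)
  i=8: ✓ (witness j=8)
Positions where it holds: {0, 1, 2, 3, 4, 5, 6, 7, 8} → 9.

9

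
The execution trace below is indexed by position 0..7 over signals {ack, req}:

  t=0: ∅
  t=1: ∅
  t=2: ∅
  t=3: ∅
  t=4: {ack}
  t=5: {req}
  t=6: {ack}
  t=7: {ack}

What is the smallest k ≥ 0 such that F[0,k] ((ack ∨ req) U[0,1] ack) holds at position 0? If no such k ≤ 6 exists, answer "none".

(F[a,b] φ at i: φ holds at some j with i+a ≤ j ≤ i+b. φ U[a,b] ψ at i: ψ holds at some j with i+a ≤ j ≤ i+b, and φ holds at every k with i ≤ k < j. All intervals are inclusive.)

4

Scan j = 0,1,… for ((ack ∨ req) U[0,1] ack):
  j=0: fails
  j=1: fails
  j=2: fails
  j=3: fails
  j=4: holds
First hit at j=4, so smallest k = 4-0 = 4.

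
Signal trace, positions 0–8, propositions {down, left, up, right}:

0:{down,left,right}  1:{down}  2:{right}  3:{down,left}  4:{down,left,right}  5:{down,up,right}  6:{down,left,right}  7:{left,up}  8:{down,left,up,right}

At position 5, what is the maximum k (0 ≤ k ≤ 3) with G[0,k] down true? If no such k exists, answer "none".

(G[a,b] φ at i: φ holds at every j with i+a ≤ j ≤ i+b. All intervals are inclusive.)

1

down must hold from j=5 onward; find where it first fails.
  j=5: holds
  j=6: holds
  j=7: fails
Holds on [5,6], so largest k = 1.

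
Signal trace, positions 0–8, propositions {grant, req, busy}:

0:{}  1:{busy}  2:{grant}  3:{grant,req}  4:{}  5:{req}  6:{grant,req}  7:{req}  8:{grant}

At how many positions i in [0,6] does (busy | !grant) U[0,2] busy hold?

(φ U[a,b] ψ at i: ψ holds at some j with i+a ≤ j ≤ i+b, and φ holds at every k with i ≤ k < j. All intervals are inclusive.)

Evaluate at each i in [0,6]:
  i=0: ✓ (rhs at j=1; lhs holds on [0,0])
  i=1: ✓ (rhs at j=1)
  i=2: ✗ (no rhs in [2,4])
  i=3: ✗ (no rhs in [3,5])
  i=4: ✗ (no rhs in [4,6])
  i=5: ✗ (no rhs in [5,7])
  i=6: ✗ (no rhs in [6,8])
Positions where it holds: {0, 1} → 2.

2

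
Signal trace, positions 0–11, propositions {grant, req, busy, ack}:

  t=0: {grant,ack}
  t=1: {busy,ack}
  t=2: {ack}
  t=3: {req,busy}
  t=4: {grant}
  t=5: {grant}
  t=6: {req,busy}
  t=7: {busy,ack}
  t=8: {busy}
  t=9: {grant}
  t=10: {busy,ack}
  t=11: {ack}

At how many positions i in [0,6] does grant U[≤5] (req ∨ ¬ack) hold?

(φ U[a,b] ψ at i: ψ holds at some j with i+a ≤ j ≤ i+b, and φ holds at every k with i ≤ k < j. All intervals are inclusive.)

4

Evaluate at each i in [0,6]:
  i=0: ✗ (lhs fails at k=1 before rhs at j=3)
  i=1: ✗ (lhs fails at k=1 before rhs at j=3)
  i=2: ✗ (lhs fails at k=2 before rhs at j=3)
  i=3: ✓ (rhs at j=3)
  i=4: ✓ (rhs at j=4)
  i=5: ✓ (rhs at j=5)
  i=6: ✓ (rhs at j=6)
Positions where it holds: {3, 4, 5, 6} → 4.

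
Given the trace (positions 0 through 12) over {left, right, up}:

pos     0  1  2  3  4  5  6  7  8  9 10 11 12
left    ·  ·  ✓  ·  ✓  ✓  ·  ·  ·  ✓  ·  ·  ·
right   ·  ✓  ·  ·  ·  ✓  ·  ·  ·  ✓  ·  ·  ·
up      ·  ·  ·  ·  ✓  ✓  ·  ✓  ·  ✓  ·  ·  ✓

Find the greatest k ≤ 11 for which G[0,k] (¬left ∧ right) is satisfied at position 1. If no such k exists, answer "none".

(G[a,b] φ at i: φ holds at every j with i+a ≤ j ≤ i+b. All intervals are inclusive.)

(¬left ∧ right) must hold from j=1 onward; find where it first fails.
  j=1: holds
  j=2: fails
Holds on [1,1], so largest k = 0.

0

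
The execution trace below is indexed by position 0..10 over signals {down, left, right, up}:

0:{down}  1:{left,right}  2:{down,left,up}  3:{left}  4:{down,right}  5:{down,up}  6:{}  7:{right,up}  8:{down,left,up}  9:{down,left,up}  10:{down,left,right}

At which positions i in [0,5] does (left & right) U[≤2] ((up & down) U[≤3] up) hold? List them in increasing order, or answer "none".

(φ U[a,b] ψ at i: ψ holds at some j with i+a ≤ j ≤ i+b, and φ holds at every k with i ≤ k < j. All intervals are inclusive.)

1, 2, 5

Evaluate at each i in [0,5]:
  i=0: ✗ (lhs fails at k=0 before rhs at j=2)
  i=1: ✓ (rhs at j=2; lhs holds on [1,1])
  i=2: ✓ (rhs at j=2)
  i=3: ✗ (lhs fails at k=3 before rhs at j=5)
  i=4: ✗ (lhs fails at k=4 before rhs at j=5)
  i=5: ✓ (rhs at j=5)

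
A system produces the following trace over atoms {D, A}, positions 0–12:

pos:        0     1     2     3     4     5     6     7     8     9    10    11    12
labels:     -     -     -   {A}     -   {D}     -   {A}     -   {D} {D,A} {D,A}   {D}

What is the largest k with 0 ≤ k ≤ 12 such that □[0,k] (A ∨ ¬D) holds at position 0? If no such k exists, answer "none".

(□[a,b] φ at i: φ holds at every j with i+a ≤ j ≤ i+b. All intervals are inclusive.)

4

(A ∨ ¬D) must hold from j=0 onward; find where it first fails.
  j=0: holds
  j=1: holds
  j=2: holds
  j=3: holds
  j=4: holds
  j=5: fails
Holds on [0,4], so largest k = 4.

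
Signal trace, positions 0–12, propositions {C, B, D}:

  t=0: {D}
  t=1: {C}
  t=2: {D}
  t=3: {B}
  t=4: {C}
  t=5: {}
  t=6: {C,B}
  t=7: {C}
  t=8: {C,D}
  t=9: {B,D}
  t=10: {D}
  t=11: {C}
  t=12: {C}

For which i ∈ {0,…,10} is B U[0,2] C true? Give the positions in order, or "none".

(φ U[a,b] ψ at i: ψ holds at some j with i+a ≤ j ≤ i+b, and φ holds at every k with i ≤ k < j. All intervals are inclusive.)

Evaluate at each i in [0,10]:
  i=0: ✗ (lhs fails at k=0 before rhs at j=1)
  i=1: ✓ (rhs at j=1)
  i=2: ✗ (lhs fails at k=2 before rhs at j=4)
  i=3: ✓ (rhs at j=4; lhs holds on [3,3])
  i=4: ✓ (rhs at j=4)
  i=5: ✗ (lhs fails at k=5 before rhs at j=6)
  i=6: ✓ (rhs at j=6)
  i=7: ✓ (rhs at j=7)
  i=8: ✓ (rhs at j=8)
  i=9: ✗ (lhs fails at k=10 before rhs at j=11)
  i=10: ✗ (lhs fails at k=10 before rhs at j=11)

1, 3, 4, 6, 7, 8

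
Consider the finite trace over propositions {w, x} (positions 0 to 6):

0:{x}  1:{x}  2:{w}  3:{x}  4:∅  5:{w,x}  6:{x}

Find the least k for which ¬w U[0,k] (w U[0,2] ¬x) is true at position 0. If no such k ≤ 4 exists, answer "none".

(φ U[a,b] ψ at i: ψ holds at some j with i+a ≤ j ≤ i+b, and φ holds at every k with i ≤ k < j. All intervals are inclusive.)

Need earliest j ≥ 0 with (w U[0,2] ¬x), and ¬w at every k in [0,j-1].
  j=0: rhs fails.
  j=1: rhs fails.
  j=2: rhs holds; lhs holds on [0,1]. k = 2.

2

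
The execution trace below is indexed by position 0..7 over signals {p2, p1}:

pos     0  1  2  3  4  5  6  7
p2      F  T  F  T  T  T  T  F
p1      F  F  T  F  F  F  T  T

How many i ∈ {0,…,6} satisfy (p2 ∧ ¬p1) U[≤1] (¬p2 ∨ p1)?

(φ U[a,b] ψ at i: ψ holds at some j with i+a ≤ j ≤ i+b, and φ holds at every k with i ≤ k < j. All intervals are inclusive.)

Evaluate at each i in [0,6]:
  i=0: ✓ (rhs at j=0)
  i=1: ✓ (rhs at j=2; lhs holds on [1,1])
  i=2: ✓ (rhs at j=2)
  i=3: ✗ (no rhs in [3,4])
  i=4: ✗ (no rhs in [4,5])
  i=5: ✓ (rhs at j=6; lhs holds on [5,5])
  i=6: ✓ (rhs at j=6)
Positions where it holds: {0, 1, 2, 5, 6} → 5.

5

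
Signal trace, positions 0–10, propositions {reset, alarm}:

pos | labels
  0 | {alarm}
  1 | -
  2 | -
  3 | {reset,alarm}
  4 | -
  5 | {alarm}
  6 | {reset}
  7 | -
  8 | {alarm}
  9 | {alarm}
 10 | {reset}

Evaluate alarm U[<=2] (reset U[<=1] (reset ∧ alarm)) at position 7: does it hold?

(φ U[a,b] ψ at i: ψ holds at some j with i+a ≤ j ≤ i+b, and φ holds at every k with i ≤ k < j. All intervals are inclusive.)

Need some j in [7,9] with (reset U[<=1] (reset ∧ alarm)), and alarm at every k in [7,j-1].
  j=7: (reset U[<=1] (reset ∧ alarm)) — fails.
  j=8: (reset U[<=1] (reset ∧ alarm)) — fails.
  j=9: (reset U[<=1] (reset ∧ alarm)) — fails.
No j in the window works → until fails.

Does not hold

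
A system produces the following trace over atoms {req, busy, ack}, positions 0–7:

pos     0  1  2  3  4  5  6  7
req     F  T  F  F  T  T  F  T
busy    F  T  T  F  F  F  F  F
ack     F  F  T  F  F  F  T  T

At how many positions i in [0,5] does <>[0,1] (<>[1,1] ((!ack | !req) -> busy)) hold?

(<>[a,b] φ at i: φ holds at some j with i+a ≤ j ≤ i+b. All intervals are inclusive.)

3

Evaluate at each i in [0,5]:
  i=0: ✓ (witness j=0)
  i=1: ✓ (witness j=1)
  i=2: ✗ (none in [2,3])
  i=3: ✗ (none in [3,4])
  i=4: ✗ (none in [4,5])
  i=5: ✓ (witness j=6)
Positions where it holds: {0, 1, 5} → 3.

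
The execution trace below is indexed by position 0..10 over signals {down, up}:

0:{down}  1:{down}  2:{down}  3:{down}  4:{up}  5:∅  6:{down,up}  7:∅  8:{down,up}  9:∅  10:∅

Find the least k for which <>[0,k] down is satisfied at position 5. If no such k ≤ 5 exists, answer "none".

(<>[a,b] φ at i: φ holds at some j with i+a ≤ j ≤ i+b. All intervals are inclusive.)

Scan j = 5,6,… for down:
  j=5: fails
  j=6: holds
First hit at j=6, so smallest k = 6-5 = 1.

1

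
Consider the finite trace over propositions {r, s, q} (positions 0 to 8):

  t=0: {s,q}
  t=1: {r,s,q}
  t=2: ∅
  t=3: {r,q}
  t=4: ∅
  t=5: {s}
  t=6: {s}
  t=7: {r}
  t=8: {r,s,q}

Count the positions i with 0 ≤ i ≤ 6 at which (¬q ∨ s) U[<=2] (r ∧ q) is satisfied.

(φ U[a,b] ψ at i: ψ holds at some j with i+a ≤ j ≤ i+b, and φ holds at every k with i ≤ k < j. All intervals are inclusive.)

5

Evaluate at each i in [0,6]:
  i=0: ✓ (rhs at j=1; lhs holds on [0,0])
  i=1: ✓ (rhs at j=1)
  i=2: ✓ (rhs at j=3; lhs holds on [2,2])
  i=3: ✓ (rhs at j=3)
  i=4: ✗ (no rhs in [4,6])
  i=5: ✗ (no rhs in [5,7])
  i=6: ✓ (rhs at j=8; lhs holds on [6,7])
Positions where it holds: {0, 1, 2, 3, 6} → 5.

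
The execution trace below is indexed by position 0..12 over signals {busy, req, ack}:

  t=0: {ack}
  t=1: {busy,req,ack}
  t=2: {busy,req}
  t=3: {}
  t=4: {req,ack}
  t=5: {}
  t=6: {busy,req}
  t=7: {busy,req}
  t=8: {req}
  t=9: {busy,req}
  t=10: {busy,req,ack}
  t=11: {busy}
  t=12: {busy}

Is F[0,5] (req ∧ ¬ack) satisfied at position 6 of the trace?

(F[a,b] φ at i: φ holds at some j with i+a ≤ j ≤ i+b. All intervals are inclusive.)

Check (req ∧ ¬ack) at each j in [6,11]:
  j=6: true
  j=7: true
  j=8: true
  j=9: true
  j=10: false
  j=11: false
Found at j=6 → formula holds.

Yes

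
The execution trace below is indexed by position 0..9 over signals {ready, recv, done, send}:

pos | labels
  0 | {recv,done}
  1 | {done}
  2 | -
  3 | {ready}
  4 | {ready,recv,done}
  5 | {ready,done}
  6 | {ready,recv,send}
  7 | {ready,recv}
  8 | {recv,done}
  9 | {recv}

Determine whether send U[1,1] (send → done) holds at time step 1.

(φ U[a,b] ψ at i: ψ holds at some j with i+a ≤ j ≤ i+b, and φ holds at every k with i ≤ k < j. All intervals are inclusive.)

Need some j in [2,2] with (send → done), and send at every k in [1,j-1].
  j=2: (send → done) holds, but send fails at k=1 → not this j.
No j in the window works → until fails.

Does not hold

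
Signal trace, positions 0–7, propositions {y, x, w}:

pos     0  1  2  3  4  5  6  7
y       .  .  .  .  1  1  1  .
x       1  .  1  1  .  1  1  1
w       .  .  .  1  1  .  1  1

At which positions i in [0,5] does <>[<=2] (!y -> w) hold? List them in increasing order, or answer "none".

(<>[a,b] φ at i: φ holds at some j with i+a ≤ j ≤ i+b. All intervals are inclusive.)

1, 2, 3, 4, 5

Evaluate at each i in [0,5]:
  i=0: ✗ (none in [0,2])
  i=1: ✓ (witness j=3)
  i=2: ✓ (witness j=3)
  i=3: ✓ (witness j=3)
  i=4: ✓ (witness j=4)
  i=5: ✓ (witness j=5)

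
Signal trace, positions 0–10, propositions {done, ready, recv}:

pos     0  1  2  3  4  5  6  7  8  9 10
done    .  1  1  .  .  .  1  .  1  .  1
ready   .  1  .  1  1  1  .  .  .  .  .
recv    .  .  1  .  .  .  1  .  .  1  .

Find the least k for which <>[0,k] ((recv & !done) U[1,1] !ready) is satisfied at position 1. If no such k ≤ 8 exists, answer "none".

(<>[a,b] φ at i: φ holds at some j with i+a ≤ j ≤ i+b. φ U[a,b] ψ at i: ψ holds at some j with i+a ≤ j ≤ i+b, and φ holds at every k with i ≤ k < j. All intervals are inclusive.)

Scan j = 1,2,… for ((recv & !done) U[1,1] !ready):
  j=1: fails
  j=2: fails
  j=3: fails
  j=4: fails
  j=5: fails
  j=6: fails
  j=7: fails
  j=8: fails
  j=9: holds
First hit at j=9, so smallest k = 9-1 = 8.

8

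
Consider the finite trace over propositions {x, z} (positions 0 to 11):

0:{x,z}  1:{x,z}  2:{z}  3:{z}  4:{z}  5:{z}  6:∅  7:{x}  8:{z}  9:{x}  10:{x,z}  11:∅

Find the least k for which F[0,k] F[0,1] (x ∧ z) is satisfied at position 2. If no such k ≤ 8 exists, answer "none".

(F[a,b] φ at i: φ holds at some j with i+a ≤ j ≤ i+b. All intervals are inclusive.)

7

Scan j = 2,3,… for F[0,1] (x ∧ z):
  j=2: fails
  j=3: fails
  j=4: fails
  j=5: fails
  j=6: fails
  j=7: fails
  j=8: fails
  j=9: holds
First hit at j=9, so smallest k = 9-2 = 7.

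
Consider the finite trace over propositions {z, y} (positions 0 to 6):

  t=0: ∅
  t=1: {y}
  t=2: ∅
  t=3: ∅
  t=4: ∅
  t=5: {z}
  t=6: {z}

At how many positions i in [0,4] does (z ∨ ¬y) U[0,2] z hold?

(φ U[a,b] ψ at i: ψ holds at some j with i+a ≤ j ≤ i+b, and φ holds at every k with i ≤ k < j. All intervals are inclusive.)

2

Evaluate at each i in [0,4]:
  i=0: ✗ (no rhs in [0,2])
  i=1: ✗ (no rhs in [1,3])
  i=2: ✗ (no rhs in [2,4])
  i=3: ✓ (rhs at j=5; lhs holds on [3,4])
  i=4: ✓ (rhs at j=5; lhs holds on [4,4])
Positions where it holds: {3, 4} → 2.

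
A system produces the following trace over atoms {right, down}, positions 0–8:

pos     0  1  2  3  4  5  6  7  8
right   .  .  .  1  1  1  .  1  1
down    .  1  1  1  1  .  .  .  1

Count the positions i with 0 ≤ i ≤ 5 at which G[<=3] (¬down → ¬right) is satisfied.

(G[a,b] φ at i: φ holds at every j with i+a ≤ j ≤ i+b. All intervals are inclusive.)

Evaluate at each i in [0,5]:
  i=0: ✓ (all of [0,3])
  i=1: ✓ (all of [1,4])
  i=2: ✗ (fails at j=5)
  i=3: ✗ (fails at j=5)
  i=4: ✗ (fails at j=5)
  i=5: ✗ (fails at j=5)
Positions where it holds: {0, 1} → 2.

2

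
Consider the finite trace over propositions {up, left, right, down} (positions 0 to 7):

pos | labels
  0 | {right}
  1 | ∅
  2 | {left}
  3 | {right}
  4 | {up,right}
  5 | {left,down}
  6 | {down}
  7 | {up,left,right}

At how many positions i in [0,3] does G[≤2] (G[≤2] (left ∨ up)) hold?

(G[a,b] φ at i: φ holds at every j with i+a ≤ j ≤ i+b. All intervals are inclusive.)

0

Evaluate at each i in [0,3]:
  i=0: ✗ (fails at j=0)
  i=1: ✗ (fails at j=1)
  i=2: ✗ (fails at j=2)
  i=3: ✗ (fails at j=3)
Positions where it holds: {} → 0.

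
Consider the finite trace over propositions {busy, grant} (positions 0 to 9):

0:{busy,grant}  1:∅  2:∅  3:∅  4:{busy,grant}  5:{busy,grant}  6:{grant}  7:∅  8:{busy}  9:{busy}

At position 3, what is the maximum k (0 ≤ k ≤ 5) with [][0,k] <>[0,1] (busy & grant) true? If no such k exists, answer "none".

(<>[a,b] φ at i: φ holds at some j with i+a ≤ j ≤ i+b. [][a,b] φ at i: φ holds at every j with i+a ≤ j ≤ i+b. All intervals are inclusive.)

2

<>[0,1] (busy & grant) must hold from j=3 onward; find where it first fails.
  j=3: holds
  j=4: holds
  j=5: holds
  j=6: fails
Holds on [3,5], so largest k = 2.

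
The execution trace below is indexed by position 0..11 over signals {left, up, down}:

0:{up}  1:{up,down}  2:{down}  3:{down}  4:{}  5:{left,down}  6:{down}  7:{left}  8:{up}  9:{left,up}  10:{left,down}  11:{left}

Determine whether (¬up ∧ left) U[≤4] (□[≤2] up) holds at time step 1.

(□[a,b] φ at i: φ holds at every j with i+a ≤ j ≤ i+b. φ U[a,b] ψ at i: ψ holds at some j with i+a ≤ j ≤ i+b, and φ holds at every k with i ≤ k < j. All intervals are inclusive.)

Need some j in [1,5] with □[≤2] up, and (¬up ∧ left) at every k in [1,j-1].
  j=1: □[≤2] up — fails at 2.
  j=2: □[≤2] up — fails at 2.
  j=3: □[≤2] up — fails at 3.
  j=4: □[≤2] up — fails at 4.
  j=5: □[≤2] up — fails at 5.
No j in the window works → until fails.

No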